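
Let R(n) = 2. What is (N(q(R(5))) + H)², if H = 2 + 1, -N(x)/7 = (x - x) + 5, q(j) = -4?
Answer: 1024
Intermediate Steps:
N(x) = -35 (N(x) = -7*((x - x) + 5) = -7*(0 + 5) = -7*5 = -35)
H = 3
(N(q(R(5))) + H)² = (-35 + 3)² = (-32)² = 1024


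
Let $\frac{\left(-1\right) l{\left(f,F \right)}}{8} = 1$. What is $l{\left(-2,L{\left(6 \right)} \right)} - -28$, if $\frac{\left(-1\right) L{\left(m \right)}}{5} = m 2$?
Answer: $20$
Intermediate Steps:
$L{\left(m \right)} = - 10 m$ ($L{\left(m \right)} = - 5 m 2 = - 5 \cdot 2 m = - 10 m$)
$l{\left(f,F \right)} = -8$ ($l{\left(f,F \right)} = \left(-8\right) 1 = -8$)
$l{\left(-2,L{\left(6 \right)} \right)} - -28 = -8 - -28 = -8 + 28 = 20$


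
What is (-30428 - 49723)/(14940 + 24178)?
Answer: -80151/39118 ≈ -2.0490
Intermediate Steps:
(-30428 - 49723)/(14940 + 24178) = -80151/39118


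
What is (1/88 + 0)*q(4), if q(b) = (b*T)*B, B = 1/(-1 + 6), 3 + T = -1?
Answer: -2/55 ≈ -0.036364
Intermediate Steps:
T = -4 (T = -3 - 1 = -4)
B = ⅕ (B = 1/5 = ⅕ ≈ 0.20000)
q(b) = -4*b/5 (q(b) = (b*(-4))*(⅕) = -4*b*(⅕) = -4*b/5)
(1/88 + 0)*q(4) = (1/88 + 0)*(-⅘*4) = (1/88 + 0)*(-16/5) = (1/88)*(-16/5) = -2/55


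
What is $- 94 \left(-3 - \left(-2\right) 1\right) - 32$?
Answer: $62$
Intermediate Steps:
$- 94 \left(-3 - \left(-2\right) 1\right) - 32 = - 94 \left(-3 - -2\right) - 32 = - 94 \left(-3 + 2\right) - 32 = \left(-94\right) \left(-1\right) - 32 = 94 - 32 = 62$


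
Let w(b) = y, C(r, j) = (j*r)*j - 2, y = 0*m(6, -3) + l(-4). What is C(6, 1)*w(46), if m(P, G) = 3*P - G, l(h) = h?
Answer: -16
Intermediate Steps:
m(P, G) = -G + 3*P
y = -4 (y = 0*(-1*(-3) + 3*6) - 4 = 0*(3 + 18) - 4 = 0*21 - 4 = 0 - 4 = -4)
C(r, j) = -2 + r*j² (C(r, j) = r*j² - 2 = -2 + r*j²)
w(b) = -4
C(6, 1)*w(46) = (-2 + 6*1²)*(-4) = (-2 + 6*1)*(-4) = (-2 + 6)*(-4) = 4*(-4) = -16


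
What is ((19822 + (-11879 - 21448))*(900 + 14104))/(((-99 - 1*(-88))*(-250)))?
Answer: -1842082/25 ≈ -73683.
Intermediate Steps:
((19822 + (-11879 - 21448))*(900 + 14104))/(((-99 - 1*(-88))*(-250))) = ((19822 - 33327)*15004)/(((-99 + 88)*(-250))) = (-13505*15004)/((-11*(-250))) = -202629020/2750 = -202629020*1/2750 = -1842082/25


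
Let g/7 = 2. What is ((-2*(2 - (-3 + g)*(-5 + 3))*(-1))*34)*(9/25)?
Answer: 14688/25 ≈ 587.52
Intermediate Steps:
g = 14 (g = 7*2 = 14)
((-2*(2 - (-3 + g)*(-5 + 3))*(-1))*34)*(9/25) = ((-2*(2 - (-3 + 14)*(-5 + 3))*(-1))*34)*(9/25) = ((-2*(2 - 11*(-2))*(-1))*34)*(9*(1/25)) = ((-2*(2 - 1*(-22))*(-1))*34)*(9/25) = ((-2*(2 + 22)*(-1))*34)*(9/25) = ((-2*24*(-1))*34)*(9/25) = (-48*(-1)*34)*(9/25) = (48*34)*(9/25) = 1632*(9/25) = 14688/25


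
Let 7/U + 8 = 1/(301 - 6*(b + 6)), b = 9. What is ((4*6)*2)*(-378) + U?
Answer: -4372915/241 ≈ -18145.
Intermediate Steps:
U = -211/241 (U = 7/(-8 + 1/(301 - 6*(9 + 6))) = 7/(-8 + 1/(301 - 6*15)) = 7/(-8 + 1/(301 - 90)) = 7/(-8 + 1/211) = 7/(-1687/211) = 7*(-211/1687) = -211/241 ≈ -0.87552)
((4*6)*2)*(-378) + U = ((4*6)*2)*(-378) - 211/241 = (24*2)*(-378) - 211/241 = 48*(-378) - 211/241 = -18144 - 211/241 = -4372915/241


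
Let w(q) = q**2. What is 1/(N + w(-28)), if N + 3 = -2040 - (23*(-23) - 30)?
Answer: -1/700 ≈ -0.0014286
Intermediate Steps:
N = -1484 (N = -3 + (-2040 - (23*(-23) - 30)) = -3 + (-2040 - (-529 - 30)) = -3 + (-2040 - 1*(-559)) = -3 + (-2040 + 559) = -3 - 1481 = -1484)
1/(N + w(-28)) = 1/(-1484 + (-28)**2) = 1/(-1484 + 784) = 1/(-700) = -1/700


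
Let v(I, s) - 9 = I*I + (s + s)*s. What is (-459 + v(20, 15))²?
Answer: 160000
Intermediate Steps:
v(I, s) = 9 + I² + 2*s² (v(I, s) = 9 + (I*I + (s + s)*s) = 9 + (I² + (2*s)*s) = 9 + (I² + 2*s²) = 9 + I² + 2*s²)
(-459 + v(20, 15))² = (-459 + (9 + 20² + 2*15²))² = (-459 + (9 + 400 + 2*225))² = (-459 + (9 + 400 + 450))² = (-459 + 859)² = 400² = 160000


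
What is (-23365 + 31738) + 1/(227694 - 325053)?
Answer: 815186906/97359 ≈ 8373.0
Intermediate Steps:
(-23365 + 31738) + 1/(227694 - 325053) = 8373 + 1/(-97359) = 8373 - 1/97359 = 815186906/97359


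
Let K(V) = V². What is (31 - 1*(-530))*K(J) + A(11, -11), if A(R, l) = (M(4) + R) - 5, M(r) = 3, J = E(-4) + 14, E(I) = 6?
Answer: 224409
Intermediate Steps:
J = 20 (J = 6 + 14 = 20)
A(R, l) = -2 + R (A(R, l) = (3 + R) - 5 = -2 + R)
(31 - 1*(-530))*K(J) + A(11, -11) = (31 - 1*(-530))*20² + (-2 + 11) = (31 + 530)*400 + 9 = 561*400 + 9 = 224400 + 9 = 224409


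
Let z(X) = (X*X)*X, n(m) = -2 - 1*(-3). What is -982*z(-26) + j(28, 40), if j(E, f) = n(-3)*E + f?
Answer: 17259700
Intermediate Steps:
n(m) = 1 (n(m) = -2 + 3 = 1)
j(E, f) = E + f (j(E, f) = 1*E + f = E + f)
z(X) = X³ (z(X) = X²*X = X³)
-982*z(-26) + j(28, 40) = -982*(-26)³ + (28 + 40) = -982*(-17576) + 68 = 17259632 + 68 = 17259700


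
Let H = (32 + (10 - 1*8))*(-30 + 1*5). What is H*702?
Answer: -596700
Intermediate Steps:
H = -850 (H = (32 + (10 - 8))*(-30 + 5) = (32 + 2)*(-25) = 34*(-25) = -850)
H*702 = -850*702 = -596700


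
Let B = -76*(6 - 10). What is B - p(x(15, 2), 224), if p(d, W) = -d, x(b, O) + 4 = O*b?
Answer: 330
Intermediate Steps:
x(b, O) = -4 + O*b
B = 304 (B = -76*(-4) = 304)
B - p(x(15, 2), 224) = 304 - (-1)*(-4 + 2*15) = 304 - (-1)*(-4 + 30) = 304 - (-1)*26 = 304 - 1*(-26) = 304 + 26 = 330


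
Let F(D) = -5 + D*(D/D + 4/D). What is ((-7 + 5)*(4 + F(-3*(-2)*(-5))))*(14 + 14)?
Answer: 1512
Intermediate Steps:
F(D) = -5 + D*(1 + 4/D)
((-7 + 5)*(4 + F(-3*(-2)*(-5))))*(14 + 14) = ((-7 + 5)*(4 + (-1 - 3*(-2)*(-5))))*(14 + 14) = -2*(4 + (-1 + 6*(-5)))*28 = -2*(4 + (-1 - 30))*28 = -2*(4 - 31)*28 = -2*(-27)*28 = 54*28 = 1512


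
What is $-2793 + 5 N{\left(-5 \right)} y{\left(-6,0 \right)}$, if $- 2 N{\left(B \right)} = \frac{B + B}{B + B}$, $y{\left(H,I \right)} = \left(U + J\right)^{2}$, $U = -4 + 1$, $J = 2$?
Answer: $- \frac{5591}{2} \approx -2795.5$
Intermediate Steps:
$U = -3$
$y{\left(H,I \right)} = 1$ ($y{\left(H,I \right)} = \left(-3 + 2\right)^{2} = \left(-1\right)^{2} = 1$)
$N{\left(B \right)} = - \frac{1}{2}$ ($N{\left(B \right)} = - \frac{\left(B + B\right) \frac{1}{B + B}}{2} = - \frac{2 B \frac{1}{2 B}}{2} = \left(- \frac{1}{2}\right) 1 = - \frac{1}{2}$)
$-2793 + 5 N{\left(-5 \right)} y{\left(-6,0 \right)} = -2793 + 5 \left(- \frac{1}{2}\right) 1 = -2793 - \frac{5}{2} = - \frac{5591}{2}$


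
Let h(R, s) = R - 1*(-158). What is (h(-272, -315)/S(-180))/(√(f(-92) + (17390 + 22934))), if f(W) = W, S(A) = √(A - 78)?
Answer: 19*I*√648741/432494 ≈ 0.035384*I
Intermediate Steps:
h(R, s) = 158 + R (h(R, s) = R + 158 = 158 + R)
S(A) = √(-78 + A)
(h(-272, -315)/S(-180))/(√(f(-92) + (17390 + 22934))) = ((158 - 272)/(√(-78 - 180)))/(√(-92 + (17390 + 22934))) = (-114*(-I*√258/258))/(√(-92 + 40324)) = (-114*(-I*√258/258))/(√40232) = (-(-19)*I*√258/43)/((2*√10058)) = (19*I*√258/43)*(√10058/20116) = 19*I*√648741/432494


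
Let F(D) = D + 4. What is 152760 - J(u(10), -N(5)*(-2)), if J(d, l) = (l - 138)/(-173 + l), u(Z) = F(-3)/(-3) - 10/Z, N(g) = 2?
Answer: 25816306/169 ≈ 1.5276e+5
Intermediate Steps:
F(D) = 4 + D
u(Z) = -⅓ - 10/Z (u(Z) = (4 - 3)/(-3) - 10/Z = 1*(-⅓) - 10/Z = -⅓ - 10/Z)
J(d, l) = (-138 + l)/(-173 + l)
152760 - J(u(10), -N(5)*(-2)) = 152760 - (-138 - 1*2*(-2))/(-173 - 1*2*(-2)) = 152760 - (-138 - 2*(-2))/(-173 - 2*(-2)) = 152760 - (-138 + 4)/(-173 + 4) = 152760 - (-134)/(-169) = 152760 - (-1)*(-134)/169 = 152760 - 1*134/169 = 152760 - 134/169 = 25816306/169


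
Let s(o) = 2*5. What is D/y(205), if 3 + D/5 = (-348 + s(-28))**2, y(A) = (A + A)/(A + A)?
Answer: 571205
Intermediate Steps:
s(o) = 10
y(A) = 1 (y(A) = (2*A)/((2*A)) = (2*A)*(1/(2*A)) = 1)
D = 571205 (D = -15 + 5*(-348 + 10)**2 = -15 + 5*(-338)**2 = -15 + 5*114244 = -15 + 571220 = 571205)
D/y(205) = 571205/1 = 571205*1 = 571205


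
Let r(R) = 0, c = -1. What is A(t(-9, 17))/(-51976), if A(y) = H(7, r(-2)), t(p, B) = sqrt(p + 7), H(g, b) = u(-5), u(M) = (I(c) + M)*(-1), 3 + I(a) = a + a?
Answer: -5/25988 ≈ -0.00019240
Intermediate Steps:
I(a) = -3 + 2*a (I(a) = -3 + (a + a) = -3 + 2*a)
u(M) = 5 - M (u(M) = ((-3 + 2*(-1)) + M)*(-1) = ((-3 - 2) + M)*(-1) = (-5 + M)*(-1) = 5 - M)
H(g, b) = 10 (H(g, b) = 5 - 1*(-5) = 5 + 5 = 10)
t(p, B) = sqrt(7 + p)
A(y) = 10
A(t(-9, 17))/(-51976) = 10/(-51976) = 10*(-1/51976) = -5/25988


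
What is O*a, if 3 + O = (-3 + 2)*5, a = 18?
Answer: -144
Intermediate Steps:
O = -8 (O = -3 + (-3 + 2)*5 = -3 - 1*5 = -3 - 5 = -8)
O*a = -8*18 = -144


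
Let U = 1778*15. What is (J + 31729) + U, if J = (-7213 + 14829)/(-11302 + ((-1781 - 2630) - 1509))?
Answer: 502869981/8611 ≈ 58399.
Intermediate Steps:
U = 26670
J = -3808/8611 (J = 7616/(-11302 + (-4411 - 1509)) = 7616/(-11302 - 5920) = 7616/(-17222) = 7616*(-1/17222) = -3808/8611 ≈ -0.44222)
(J + 31729) + U = (-3808/8611 + 31729) + 26670 = 273214611/8611 + 26670 = 502869981/8611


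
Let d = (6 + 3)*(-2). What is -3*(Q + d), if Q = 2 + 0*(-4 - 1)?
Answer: 48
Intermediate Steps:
d = -18 (d = 9*(-2) = -18)
Q = 2 (Q = 2 + 0*(-5) = 2 + 0 = 2)
-3*(Q + d) = -3*(2 - 18) = -3*(-16) = 48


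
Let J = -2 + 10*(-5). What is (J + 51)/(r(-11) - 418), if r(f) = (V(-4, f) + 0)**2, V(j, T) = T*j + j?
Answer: -1/1182 ≈ -0.00084602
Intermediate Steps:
V(j, T) = j + T*j
r(f) = (-4 - 4*f)**2 (r(f) = (-4*(1 + f) + 0)**2 = ((-4 - 4*f) + 0)**2 = (-4 - 4*f)**2)
J = -52 (J = -2 - 50 = -52)
(J + 51)/(r(-11) - 418) = (-52 + 51)/(16*(1 - 11)**2 - 418) = -1/(16*(-10)**2 - 418) = -1/(16*100 - 418) = -1/(1600 - 418) = -1/1182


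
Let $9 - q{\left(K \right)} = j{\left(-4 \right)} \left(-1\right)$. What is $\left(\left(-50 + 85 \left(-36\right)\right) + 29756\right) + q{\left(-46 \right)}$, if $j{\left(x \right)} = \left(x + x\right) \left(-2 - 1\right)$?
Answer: $26679$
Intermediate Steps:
$j{\left(x \right)} = - 6 x$ ($j{\left(x \right)} = 2 x \left(-3\right) = - 6 x$)
$q{\left(K \right)} = 33$ ($q{\left(K \right)} = 9 - \left(-6\right) \left(-4\right) \left(-1\right) = 9 - 24 \left(-1\right) = 9 - -24 = 9 + 24 = 33$)
$\left(\left(-50 + 85 \left(-36\right)\right) + 29756\right) + q{\left(-46 \right)} = \left(\left(-50 + 85 \left(-36\right)\right) + 29756\right) + 33 = \left(\left(-50 - 3060\right) + 29756\right) + 33 = \left(-3110 + 29756\right) + 33 = 26646 + 33 = 26679$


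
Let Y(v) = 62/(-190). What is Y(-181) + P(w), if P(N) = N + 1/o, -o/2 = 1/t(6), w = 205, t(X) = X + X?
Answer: 18874/95 ≈ 198.67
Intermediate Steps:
Y(v) = -31/95 (Y(v) = 62*(-1/190) = -31/95)
t(X) = 2*X
o = -1/6 (o = -2/(2*6) = -2/12 = -2*1/12 = -1/6 ≈ -0.16667)
P(N) = -6 + N (P(N) = N + 1/(-1/6) = N - 6 = -6 + N)
Y(-181) + P(w) = -31/95 + (-6 + 205) = -31/95 + 199 = 18874/95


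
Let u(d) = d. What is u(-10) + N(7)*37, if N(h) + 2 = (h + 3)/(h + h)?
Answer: -403/7 ≈ -57.571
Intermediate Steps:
N(h) = -2 + (3 + h)/(2*h) (N(h) = -2 + (h + 3)/(h + h) = -2 + (3 + h)/((2*h)) = -2 + (3 + h)*(1/(2*h)) = -2 + (3 + h)/(2*h))
u(-10) + N(7)*37 = -10 + ((3/2)*(1 - 1*7)/7)*37 = -10 + ((3/2)*(⅐)*(1 - 7))*37 = -10 + ((3/2)*(⅐)*(-6))*37 = -10 - 9/7*37 = -10 - 333/7 = -403/7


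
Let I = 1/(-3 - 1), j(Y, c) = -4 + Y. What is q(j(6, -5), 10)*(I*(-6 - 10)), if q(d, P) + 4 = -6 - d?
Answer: -48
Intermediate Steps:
I = -¼ (I = 1/(-4) = -¼ ≈ -0.25000)
q(d, P) = -10 - d (q(d, P) = -4 + (-6 - d) = -10 - d)
q(j(6, -5), 10)*(I*(-6 - 10)) = (-10 - (-4 + 6))*(-(-6 - 10)/4) = (-10 - 1*2)*(-¼*(-16)) = (-10 - 2)*4 = -12*4 = -48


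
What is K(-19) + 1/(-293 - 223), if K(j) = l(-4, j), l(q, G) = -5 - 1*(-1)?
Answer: -2065/516 ≈ -4.0019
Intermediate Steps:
l(q, G) = -4 (l(q, G) = -5 + 1 = -4)
K(j) = -4
K(-19) + 1/(-293 - 223) = -4 + 1/(-293 - 223) = -4 + 1/(-516) = -4 - 1/516 = -2065/516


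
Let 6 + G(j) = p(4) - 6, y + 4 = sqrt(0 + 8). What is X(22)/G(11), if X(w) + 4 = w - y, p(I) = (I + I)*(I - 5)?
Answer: -11/10 + sqrt(2)/10 ≈ -0.95858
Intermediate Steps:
y = -4 + 2*sqrt(2) (y = -4 + sqrt(0 + 8) = -4 + sqrt(8) = -4 + 2*sqrt(2) ≈ -1.1716)
p(I) = 2*I*(-5 + I) (p(I) = (2*I)*(-5 + I) = 2*I*(-5 + I))
X(w) = w - 2*sqrt(2) (X(w) = -4 + (w - (-4 + 2*sqrt(2))) = -4 + (w + (4 - 2*sqrt(2))) = -4 + (4 + w - 2*sqrt(2)) = w - 2*sqrt(2))
G(j) = -20 (G(j) = -6 + (2*4*(-5 + 4) - 6) = -6 + (2*4*(-1) - 6) = -6 + (-8 - 6) = -6 - 14 = -20)
X(22)/G(11) = (22 - 2*sqrt(2))/(-20) = (22 - 2*sqrt(2))*(-1/20) = -11/10 + sqrt(2)/10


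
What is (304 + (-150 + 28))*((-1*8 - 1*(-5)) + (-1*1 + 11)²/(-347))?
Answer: -207662/347 ≈ -598.45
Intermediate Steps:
(304 + (-150 + 28))*((-1*8 - 1*(-5)) + (-1*1 + 11)²/(-347)) = (304 - 122)*((-8 + 5) + (-1 + 11)²*(-1/347)) = 182*(-3 + 10²*(-1/347)) = 182*(-3 + 100*(-1/347)) = 182*(-3 - 100/347) = 182*(-1141/347) = -207662/347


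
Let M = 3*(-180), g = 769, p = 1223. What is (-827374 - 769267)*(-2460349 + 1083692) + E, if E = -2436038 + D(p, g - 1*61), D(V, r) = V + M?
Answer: 2198024573782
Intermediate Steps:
M = -540
D(V, r) = -540 + V (D(V, r) = V - 540 = -540 + V)
E = -2435355 (E = -2436038 + (-540 + 1223) = -2436038 + 683 = -2435355)
(-827374 - 769267)*(-2460349 + 1083692) + E = (-827374 - 769267)*(-2460349 + 1083692) - 2435355 = -1596641*(-1376657) - 2435355 = 2198027009137 - 2435355 = 2198024573782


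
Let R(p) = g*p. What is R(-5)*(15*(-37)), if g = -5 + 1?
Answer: -11100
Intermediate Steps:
g = -4
R(p) = -4*p
R(-5)*(15*(-37)) = (-4*(-5))*(15*(-37)) = 20*(-555) = -11100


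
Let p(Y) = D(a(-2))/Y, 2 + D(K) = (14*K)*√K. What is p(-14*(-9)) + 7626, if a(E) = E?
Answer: 480437/63 - 2*I*√2/9 ≈ 7626.0 - 0.31427*I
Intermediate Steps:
D(K) = -2 + 14*K^(3/2) (D(K) = -2 + (14*K)*√K = -2 + 14*K^(3/2))
p(Y) = (-2 - 28*I*√2)/Y (p(Y) = (-2 + 14*(-2)^(3/2))/Y = (-2 + 14*(-2*I*√2))/Y = (-2 - 28*I*√2)/Y)
p(-14*(-9)) + 7626 = 2*(-1 - 14*I*√2)/((-14*(-9))) + 7626 = 2*(-1 - 14*I*√2)/126 + 7626 = 2*(1/126)*(-1 - 14*I*√2) + 7626 = (-1/63 - 2*I*√2/9) + 7626 = 480437/63 - 2*I*√2/9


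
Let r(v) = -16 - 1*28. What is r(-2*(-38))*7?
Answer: -308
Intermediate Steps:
r(v) = -44 (r(v) = -16 - 28 = -44)
r(-2*(-38))*7 = -44*7 = -308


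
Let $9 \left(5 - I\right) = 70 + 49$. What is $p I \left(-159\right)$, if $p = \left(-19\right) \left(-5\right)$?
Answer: $\frac{372590}{3} \approx 1.242 \cdot 10^{5}$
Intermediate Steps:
$I = - \frac{74}{9}$ ($I = 5 - \frac{70 + 49}{9} = 5 - \frac{119}{9} = - \frac{74}{9} \approx -8.2222$)
$p = 95$
$p I \left(-159\right) = 95 \left(- \frac{74}{9}\right) \left(-159\right) = \left(- \frac{7030}{9}\right) \left(-159\right) = \frac{372590}{3}$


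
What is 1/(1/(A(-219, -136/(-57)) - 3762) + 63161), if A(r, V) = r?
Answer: 3981/251443940 ≈ 1.5833e-5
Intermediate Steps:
1/(1/(A(-219, -136/(-57)) - 3762) + 63161) = 1/(1/(-219 - 3762) + 63161) = 1/(1/(-3981) + 63161) = 1/(-1/3981 + 63161) = 1/(251443940/3981) = 3981/251443940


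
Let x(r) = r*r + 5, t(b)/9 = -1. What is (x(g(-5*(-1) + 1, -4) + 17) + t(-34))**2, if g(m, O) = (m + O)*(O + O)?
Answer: 9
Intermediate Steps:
t(b) = -9 (t(b) = 9*(-1) = -9)
g(m, O) = 2*O*(O + m) (g(m, O) = (O + m)*(2*O) = 2*O*(O + m))
x(r) = 5 + r**2 (x(r) = r**2 + 5 = 5 + r**2)
(x(g(-5*(-1) + 1, -4) + 17) + t(-34))**2 = ((5 + (2*(-4)*(-4 + (-5*(-1) + 1)) + 17)**2) - 9)**2 = ((5 + (2*(-4)*(-4 + (5 + 1)) + 17)**2) - 9)**2 = ((5 + (2*(-4)*(-4 + 6) + 17)**2) - 9)**2 = ((5 + (2*(-4)*2 + 17)**2) - 9)**2 = ((5 + (-16 + 17)**2) - 9)**2 = ((5 + 1**2) - 9)**2 = ((5 + 1) - 9)**2 = (6 - 9)**2 = (-3)**2 = 9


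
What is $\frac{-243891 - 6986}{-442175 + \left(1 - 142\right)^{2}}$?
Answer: $\frac{250877}{422294} \approx 0.59408$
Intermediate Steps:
$\frac{-243891 - 6986}{-442175 + \left(1 - 142\right)^{2}} = \frac{-243891 - 6986}{-442175 + \left(-141\right)^{2}} = - \frac{250877}{-442175 + 19881} = - \frac{250877}{-422294} = \left(-250877\right) \left(- \frac{1}{422294}\right) = \frac{250877}{422294}$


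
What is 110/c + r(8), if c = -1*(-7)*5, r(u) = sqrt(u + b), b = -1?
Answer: 22/7 + sqrt(7) ≈ 5.7886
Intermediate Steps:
r(u) = sqrt(-1 + u) (r(u) = sqrt(u - 1) = sqrt(-1 + u))
c = 35 (c = 7*5 = 35)
110/c + r(8) = 110/35 + sqrt(-1 + 8) = 110*(1/35) + sqrt(7) = 22/7 + sqrt(7)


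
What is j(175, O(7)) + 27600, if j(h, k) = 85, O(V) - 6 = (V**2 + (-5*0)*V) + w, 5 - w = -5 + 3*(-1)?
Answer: 27685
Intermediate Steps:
w = 13 (w = 5 - (-5 + 3*(-1)) = 5 - (-5 - 3) = 5 - 1*(-8) = 5 + 8 = 13)
O(V) = 19 + V**2 (O(V) = 6 + ((V**2 + (-5*0)*V) + 13) = 6 + ((V**2 + 0*V) + 13) = 6 + ((V**2 + 0) + 13) = 6 + (V**2 + 13) = 6 + (13 + V**2) = 19 + V**2)
j(175, O(7)) + 27600 = 85 + 27600 = 27685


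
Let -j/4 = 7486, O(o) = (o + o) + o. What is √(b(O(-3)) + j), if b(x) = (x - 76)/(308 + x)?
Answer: I*√2677048959/299 ≈ 173.04*I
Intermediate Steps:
O(o) = 3*o (O(o) = 2*o + o = 3*o)
b(x) = (-76 + x)/(308 + x)
j = -29944 (j = -4*7486 = -29944)
√(b(O(-3)) + j) = √((-76 + 3*(-3))/(308 + 3*(-3)) - 29944) = √((-76 - 9)/(308 - 9) - 29944) = √(-85/299 - 29944) = √(-8953341/299) = I*√2677048959/299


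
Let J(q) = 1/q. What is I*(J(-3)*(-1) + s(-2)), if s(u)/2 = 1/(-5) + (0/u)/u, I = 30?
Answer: -2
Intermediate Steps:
J(q) = 1/q
s(u) = -2/5 (s(u) = 2*(1/(-5) + (0/u)/u) = 2*(1*(-1/5) + 0/u) = 2*(-1/5 + 0) = 2*(-1/5) = -2/5)
I*(J(-3)*(-1) + s(-2)) = 30*(-1/(-3) - 2/5) = 30*(-1/3*(-1) - 2/5) = 30*(1/3 - 2/5) = 30*(-1/15) = -2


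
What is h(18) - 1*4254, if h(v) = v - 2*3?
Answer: -4242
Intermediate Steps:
h(v) = -6 + v (h(v) = v - 6 = -6 + v)
h(18) - 1*4254 = (-6 + 18) - 1*4254 = 12 - 4254 = -4242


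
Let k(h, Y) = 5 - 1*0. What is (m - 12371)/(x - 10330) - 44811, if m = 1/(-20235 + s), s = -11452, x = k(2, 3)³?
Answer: -14489954432307/323365835 ≈ -44810.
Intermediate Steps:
k(h, Y) = 5 (k(h, Y) = 5 + 0 = 5)
x = 125 (x = 5³ = 125)
m = -1/31687 (m = 1/(-20235 - 11452) = 1/(-31687) = -1/31687 ≈ -3.1559e-5)
(m - 12371)/(x - 10330) - 44811 = (-1/31687 - 12371)/(125 - 10330) - 44811 = -391999878/31687/(-10205) - 44811 = -391999878/31687*(-1/10205) - 44811 = 391999878/323365835 - 44811 = -14489954432307/323365835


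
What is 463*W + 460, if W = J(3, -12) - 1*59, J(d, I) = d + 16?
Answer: -18060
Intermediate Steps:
J(d, I) = 16 + d
W = -40 (W = (16 + 3) - 1*59 = 19 - 59 = -40)
463*W + 460 = 463*(-40) + 460 = -18520 + 460 = -18060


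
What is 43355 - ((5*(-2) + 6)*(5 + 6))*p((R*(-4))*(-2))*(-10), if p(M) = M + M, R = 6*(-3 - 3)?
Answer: 296795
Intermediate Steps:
R = -36 (R = 6*(-6) = -36)
p(M) = 2*M
43355 - ((5*(-2) + 6)*(5 + 6))*p((R*(-4))*(-2))*(-10) = 43355 - ((5*(-2) + 6)*(5 + 6))*(2*(-36*(-4)*(-2)))*(-10) = 43355 - ((-10 + 6)*11)*(2*(144*(-2)))*(-10) = 43355 - (-4*11)*(2*(-288))*(-10) = 43355 - (-44*(-576))*(-10) = 43355 - 25344*(-10) = 43355 - 1*(-253440) = 43355 + 253440 = 296795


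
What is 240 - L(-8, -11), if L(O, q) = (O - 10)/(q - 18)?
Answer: 6942/29 ≈ 239.38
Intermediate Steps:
L(O, q) = (-10 + O)/(-18 + q)
240 - L(-8, -11) = 240 - (-10 - 8)/(-18 - 11) = 240 - (-18)/(-29) = 240 - (-1)*(-18)/29 = 240 - 1*18/29 = 240 - 18/29 = 6942/29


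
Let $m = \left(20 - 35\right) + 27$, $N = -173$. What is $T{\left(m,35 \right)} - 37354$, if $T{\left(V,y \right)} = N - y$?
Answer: $-37562$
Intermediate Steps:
$m = 12$ ($m = -15 + 27 = 12$)
$T{\left(V,y \right)} = -173 - y$
$T{\left(m,35 \right)} - 37354 = \left(-173 - 35\right) - 37354 = -208 - 37354 = -37562$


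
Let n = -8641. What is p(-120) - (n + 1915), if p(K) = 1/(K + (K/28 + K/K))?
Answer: 5804531/863 ≈ 6726.0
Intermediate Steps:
p(K) = 1/(1 + 29*K/28) (p(K) = 1/(K + (K*(1/28) + 1)) = 1/(K + (K/28 + 1)) = 1/(K + (1 + K/28)) = 1/(1 + 29*K/28))
p(-120) - (n + 1915) = 28/(28 + 29*(-120)) - (-8641 + 1915) = 28/(28 - 3480) - 1*(-6726) = 28/(-3452) + 6726 = 28*(-1/3452) + 6726 = -7/863 + 6726 = 5804531/863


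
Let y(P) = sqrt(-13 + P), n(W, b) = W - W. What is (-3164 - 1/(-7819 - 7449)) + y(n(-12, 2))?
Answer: -48307951/15268 + I*sqrt(13) ≈ -3164.0 + 3.6056*I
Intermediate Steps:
n(W, b) = 0
(-3164 - 1/(-7819 - 7449)) + y(n(-12, 2)) = (-3164 - 1/(-7819 - 7449)) + sqrt(-13 + 0) = (-3164 - 1/(-15268)) + sqrt(-13) = (-3164 - 1*(-1/15268)) + I*sqrt(13) = (-3164 + 1/15268) + I*sqrt(13) = -48307951/15268 + I*sqrt(13)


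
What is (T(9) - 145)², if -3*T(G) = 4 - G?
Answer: 184900/9 ≈ 20544.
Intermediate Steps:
T(G) = -4/3 + G/3 (T(G) = -(4 - G)/3 = -4/3 + G/3)
(T(9) - 145)² = ((-4/3 + (⅓)*9) - 145)² = ((-4/3 + 3) - 145)² = (5/3 - 145)² = (-430/3)² = 184900/9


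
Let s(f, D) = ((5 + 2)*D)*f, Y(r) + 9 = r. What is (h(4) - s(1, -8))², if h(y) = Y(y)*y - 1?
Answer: 1225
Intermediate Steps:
Y(r) = -9 + r
s(f, D) = 7*D*f (s(f, D) = (7*D)*f = 7*D*f)
h(y) = -1 + y*(-9 + y) (h(y) = (-9 + y)*y - 1 = y*(-9 + y) - 1 = -1 + y*(-9 + y))
(h(4) - s(1, -8))² = ((-1 + 4*(-9 + 4)) - 7*(-8))² = ((-1 + 4*(-5)) - 1*(-56))² = ((-1 - 20) + 56)² = (-21 + 56)² = 35² = 1225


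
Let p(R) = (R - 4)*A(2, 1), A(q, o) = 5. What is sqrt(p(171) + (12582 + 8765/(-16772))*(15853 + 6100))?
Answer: sqrt(19423905137608391)/8386 ≈ 16619.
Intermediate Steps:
p(R) = -20 + 5*R (p(R) = (R - 4)*5 = (-4 + R)*5 = -20 + 5*R)
sqrt(p(171) + (12582 + 8765/(-16772))*(15853 + 6100)) = sqrt((-20 + 5*171) + (12582 + 8765/(-16772))*(15853 + 6100)) = sqrt((-20 + 855) + (12582 + 8765*(-1/16772))*21953) = sqrt(835 + (12582 - 8765/16772)*21953) = sqrt(835 + (211016539/16772)*21953) = sqrt(835 + 4632446080667/16772) = sqrt(4632460085287/16772) = sqrt(19423905137608391)/8386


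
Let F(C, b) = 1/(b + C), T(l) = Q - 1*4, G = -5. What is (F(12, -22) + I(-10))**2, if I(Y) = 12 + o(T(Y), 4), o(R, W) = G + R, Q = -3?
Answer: 1/100 ≈ 0.010000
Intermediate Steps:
T(l) = -7 (T(l) = -3 - 1*4 = -3 - 4 = -7)
o(R, W) = -5 + R
I(Y) = 0 (I(Y) = 12 + (-5 - 7) = 12 - 12 = 0)
F(C, b) = 1/(C + b)
(F(12, -22) + I(-10))**2 = (1/(12 - 22) + 0)**2 = (1/(-10) + 0)**2 = (-1/10 + 0)**2 = (-1/10)**2 = 1/100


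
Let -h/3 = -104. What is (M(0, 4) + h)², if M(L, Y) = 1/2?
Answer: 390625/4 ≈ 97656.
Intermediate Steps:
h = 312 (h = -3*(-104) = 312)
M(L, Y) = ½
(M(0, 4) + h)² = (½ + 312)² = (625/2)² = 390625/4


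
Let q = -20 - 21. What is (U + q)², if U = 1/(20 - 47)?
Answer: 1227664/729 ≈ 1684.0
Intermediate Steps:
q = -41
U = -1/27 (U = 1/(-27) = -1/27 ≈ -0.037037)
(U + q)² = (-1/27 - 41)² = (-1108/27)² = 1227664/729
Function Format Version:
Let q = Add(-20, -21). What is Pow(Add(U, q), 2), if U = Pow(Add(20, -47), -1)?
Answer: Rational(1227664, 729) ≈ 1684.0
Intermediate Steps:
q = -41
U = Rational(-1, 27) (U = Pow(-27, -1) = Rational(-1, 27) ≈ -0.037037)
Pow(Add(U, q), 2) = Pow(Add(Rational(-1, 27), -41), 2) = Pow(Rational(-1108, 27), 2) = Rational(1227664, 729)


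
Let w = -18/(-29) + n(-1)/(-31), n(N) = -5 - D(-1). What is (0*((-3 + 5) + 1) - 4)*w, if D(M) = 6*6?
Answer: -6988/899 ≈ -7.7731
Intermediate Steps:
D(M) = 36
n(N) = -41 (n(N) = -5 - 1*36 = -5 - 36 = -41)
w = 1747/899 (w = -18/(-29) - 41/(-31) = -18*(-1/29) - 41*(-1/31) = 18/29 + 41/31 = 1747/899 ≈ 1.9433)
(0*((-3 + 5) + 1) - 4)*w = (0*((-3 + 5) + 1) - 4)*(1747/899) = (0*(2 + 1) - 4)*(1747/899) = (0*3 - 4)*(1747/899) = (0 - 4)*(1747/899) = -4*1747/899 = -6988/899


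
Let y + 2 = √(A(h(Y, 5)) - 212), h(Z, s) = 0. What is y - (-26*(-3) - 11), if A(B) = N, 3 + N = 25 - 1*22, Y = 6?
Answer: -69 + 2*I*√53 ≈ -69.0 + 14.56*I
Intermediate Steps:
N = 0 (N = -3 + (25 - 1*22) = -3 + (25 - 22) = -3 + 3 = 0)
A(B) = 0
y = -2 + 2*I*√53 (y = -2 + √(0 - 212) = -2 + √(-212) = -2 + 2*I*√53 ≈ -2.0 + 14.56*I)
y - (-26*(-3) - 11) = (-2 + 2*I*√53) - (-26*(-3) - 11) = (-2 + 2*I*√53) - (78 - 11) = (-2 + 2*I*√53) - 1*67 = (-2 + 2*I*√53) - 67 = -69 + 2*I*√53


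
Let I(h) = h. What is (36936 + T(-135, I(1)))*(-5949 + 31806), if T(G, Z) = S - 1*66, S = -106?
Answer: 950606748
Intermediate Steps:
T(G, Z) = -172 (T(G, Z) = -106 - 1*66 = -106 - 66 = -172)
(36936 + T(-135, I(1)))*(-5949 + 31806) = (36936 - 172)*(-5949 + 31806) = 36764*25857 = 950606748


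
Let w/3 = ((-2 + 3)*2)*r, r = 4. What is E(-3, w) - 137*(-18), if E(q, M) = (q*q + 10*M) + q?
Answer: 2712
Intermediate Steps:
w = 24 (w = 3*(((-2 + 3)*2)*4) = 3*((1*2)*4) = 3*(2*4) = 3*8 = 24)
E(q, M) = q + q**2 + 10*M (E(q, M) = (q**2 + 10*M) + q = q + q**2 + 10*M)
E(-3, w) - 137*(-18) = (-3 + (-3)**2 + 10*24) - 137*(-18) = (-3 + 9 + 240) + 2466 = 246 + 2466 = 2712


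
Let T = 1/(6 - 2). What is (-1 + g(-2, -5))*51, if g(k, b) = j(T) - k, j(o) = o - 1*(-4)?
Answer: 1071/4 ≈ 267.75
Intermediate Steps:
T = 1/4 ≈ 0.25000
j(o) = 4 + o (j(o) = o + 4 = 4 + o)
g(k, b) = 17/4 - k (g(k, b) = (4 + 1/4) - k = 17/4 - k)
(-1 + g(-2, -5))*51 = (-1 + (17/4 - 1*(-2)))*51 = (-1 + (17/4 + 2))*51 = (-1 + 25/4)*51 = (21/4)*51 = 1071/4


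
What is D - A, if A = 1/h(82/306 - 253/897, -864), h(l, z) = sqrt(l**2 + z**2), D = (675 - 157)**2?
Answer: 268324 - 1989*sqrt(7383071257)/147661425140 ≈ 2.6832e+5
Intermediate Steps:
D = 268324 (D = 518**2 = 268324)
A = 1989*sqrt(7383071257)/147661425140 (A = 1/(sqrt((82/306 - 253/897)**2 + (-864)**2)) = 1/(sqrt((82*(1/306) - 253*1/897)**2 + 746496)) = 1/(sqrt((41/153 - 11/39)**2 + 746496)) = 1/(sqrt((-28/1989)**2 + 746496)) = 1/(sqrt(784/3956121 + 746496)) = 1/(sqrt(2953228502800/3956121)) = 1/(20*sqrt(7383071257)/1989) = 1989*sqrt(7383071257)/147661425140 ≈ 0.0011574)
D - A = 268324 - 1989*sqrt(7383071257)/147661425140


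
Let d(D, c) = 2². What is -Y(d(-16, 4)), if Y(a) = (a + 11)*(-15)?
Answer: 225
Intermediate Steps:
d(D, c) = 4
Y(a) = -165 - 15*a (Y(a) = (11 + a)*(-15) = -165 - 15*a)
-Y(d(-16, 4)) = -(-165 - 15*4) = -(-165 - 60) = -1*(-225) = 225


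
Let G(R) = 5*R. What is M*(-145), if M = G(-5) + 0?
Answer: 3625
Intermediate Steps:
M = -25 (M = 5*(-5) + 0 = -25 + 0 = -25)
M*(-145) = -25*(-145) = 3625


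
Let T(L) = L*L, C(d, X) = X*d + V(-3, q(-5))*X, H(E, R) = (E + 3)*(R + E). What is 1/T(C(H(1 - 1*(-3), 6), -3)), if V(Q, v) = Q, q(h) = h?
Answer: 1/40401 ≈ 2.4752e-5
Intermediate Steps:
H(E, R) = (3 + E)*(E + R)
C(d, X) = -3*X + X*d (C(d, X) = X*d - 3*X = -3*X + X*d)
T(L) = L**2
1/T(C(H(1 - 1*(-3), 6), -3)) = 1/((-3*(-3 + ((1 - 1*(-3))**2 + 3*(1 - 1*(-3)) + 3*6 + (1 - 1*(-3))*6)))**2) = 1/((-3*(-3 + ((1 + 3)**2 + 3*(1 + 3) + 18 + (1 + 3)*6)))**2) = 1/((-3*(-3 + (4**2 + 3*4 + 18 + 4*6)))**2) = 1/((-3*(-3 + (16 + 12 + 18 + 24)))**2) = 1/((-3*(-3 + 70))**2) = 1/((-3*67)**2) = 1/((-201)**2) = 1/40401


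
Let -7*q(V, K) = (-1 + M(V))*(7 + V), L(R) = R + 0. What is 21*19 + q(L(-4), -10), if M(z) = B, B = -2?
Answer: 2802/7 ≈ 400.29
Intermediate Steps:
L(R) = R
M(z) = -2
q(V, K) = 3 + 3*V/7 (q(V, K) = -(-1 - 2)*(7 + V)/7 = -(-3)*(7 + V)/7 = -(-21 - 3*V)/7 = 3 + 3*V/7)
21*19 + q(L(-4), -10) = 21*19 + (3 + (3/7)*(-4)) = 399 + (3 - 12/7) = 399 + 9/7 = 2802/7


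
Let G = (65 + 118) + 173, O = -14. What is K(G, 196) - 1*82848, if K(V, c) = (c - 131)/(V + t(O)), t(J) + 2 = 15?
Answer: -30570847/369 ≈ -82848.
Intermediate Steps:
t(J) = 13 (t(J) = -2 + 15 = 13)
G = 356 (G = 183 + 173 = 356)
K(V, c) = (-131 + c)/(13 + V) (K(V, c) = (c - 131)/(V + 13) = (-131 + c)/(13 + V))
K(G, 196) - 1*82848 = (-131 + 196)/(13 + 356) - 1*82848 = 65/369 - 82848 = -30570847/369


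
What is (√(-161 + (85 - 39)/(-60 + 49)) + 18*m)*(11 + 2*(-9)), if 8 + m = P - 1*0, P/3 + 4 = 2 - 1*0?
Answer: 1764 - 7*I*√19987/11 ≈ 1764.0 - 89.966*I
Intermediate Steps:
P = -6 (P = -12 + 3*(2 - 1*0) = -12 + 3*(2 + 0) = -12 + 3*2 = -12 + 6 = -6)
m = -14 (m = -8 + (-6 - 1*0) = -8 + (-6 + 0) = -8 - 6 = -14)
(√(-161 + (85 - 39)/(-60 + 49)) + 18*m)*(11 + 2*(-9)) = (√(-161 + (85 - 39)/(-60 + 49)) + 18*(-14))*(11 + 2*(-9)) = (√(-161 + 46/(-11)) - 252)*(11 - 18) = (√(-161 + 46*(-1/11)) - 252)*(-7) = (√(-161 - 46/11) - 252)*(-7) = (√(-1817/11) - 252)*(-7) = (I*√19987/11 - 252)*(-7) = (-252 + I*√19987/11)*(-7) = 1764 - 7*I*√19987/11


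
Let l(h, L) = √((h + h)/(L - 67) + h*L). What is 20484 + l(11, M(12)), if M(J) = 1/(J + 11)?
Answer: 20484 + √388010/1610 ≈ 20484.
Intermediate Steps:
M(J) = 1/(11 + J)
l(h, L) = √(L*h + 2*h/(-67 + L)) (l(h, L) = √((2*h)/(-67 + L) + L*h) = √(2*h/(-67 + L) + L*h) = √(L*h + 2*h/(-67 + L)))
20484 + l(11, M(12)) = 20484 + √(11*(2 + (-67 + 1/(11 + 12))/(11 + 12))/(-67 + 1/(11 + 12))) = 20484 + √(11*(2 + (-67 + 1/23)/23)/(-67 + 1/23)) = 20484 + √(11*(2 + (1/23)*(-1540/23))/(-1540/23)) = 20484 + √(11*(-23/1540)*(2 - 1540/529)) = 20484 + √(11*(-23/1540)*(-482/529)) = 20484 + √(241/1610) = 20484 + √388010/1610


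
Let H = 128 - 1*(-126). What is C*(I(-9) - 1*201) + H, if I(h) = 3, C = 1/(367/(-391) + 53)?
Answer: 2546503/10178 ≈ 250.20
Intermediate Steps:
C = 391/20356 (C = 1/(367*(-1/391) + 53) = 1/(-367/391 + 53) = 1/(20356/391) = 391/20356 ≈ 0.019208)
H = 254 (H = 128 + 126 = 254)
C*(I(-9) - 1*201) + H = 391*(3 - 1*201)/20356 + 254 = 391*(3 - 201)/20356 + 254 = (391/20356)*(-198) + 254 = -38709/10178 + 254 = 2546503/10178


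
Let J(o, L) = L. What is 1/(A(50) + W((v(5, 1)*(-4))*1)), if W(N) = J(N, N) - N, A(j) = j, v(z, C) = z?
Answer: 1/50 ≈ 0.020000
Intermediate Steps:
W(N) = 0 (W(N) = N - N = 0)
1/(A(50) + W((v(5, 1)*(-4))*1)) = 1/(50 + 0) = 1/50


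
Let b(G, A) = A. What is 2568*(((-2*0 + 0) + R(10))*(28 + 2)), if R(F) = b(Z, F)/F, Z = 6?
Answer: 77040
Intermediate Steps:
R(F) = 1 (R(F) = F/F = 1)
2568*(((-2*0 + 0) + R(10))*(28 + 2)) = 2568*(((-2*0 + 0) + 1)*(28 + 2)) = 2568*(((0 + 0) + 1)*30) = 2568*((0 + 1)*30) = 2568*(1*30) = 2568*30 = 77040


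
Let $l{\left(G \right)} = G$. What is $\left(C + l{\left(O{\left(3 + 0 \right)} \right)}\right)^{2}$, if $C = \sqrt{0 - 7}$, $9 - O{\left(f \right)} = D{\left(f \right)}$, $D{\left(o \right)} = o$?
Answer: $\left(6 + i \sqrt{7}\right)^{2} \approx 29.0 + 31.749 i$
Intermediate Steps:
$O{\left(f \right)} = 9 - f$
$C = i \sqrt{7}$ ($C = \sqrt{-7} = i \sqrt{7} \approx 2.6458 i$)
$\left(C + l{\left(O{\left(3 + 0 \right)} \right)}\right)^{2} = \left(i \sqrt{7} + \left(9 - \left(3 + 0\right)\right)\right)^{2} = \left(i \sqrt{7} + \left(9 - 3\right)\right)^{2} = \left(i \sqrt{7} + 6\right)^{2} = \left(6 + i \sqrt{7}\right)^{2}$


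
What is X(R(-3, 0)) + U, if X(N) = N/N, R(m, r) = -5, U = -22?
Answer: -21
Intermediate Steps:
X(N) = 1
X(R(-3, 0)) + U = 1 - 22 = -21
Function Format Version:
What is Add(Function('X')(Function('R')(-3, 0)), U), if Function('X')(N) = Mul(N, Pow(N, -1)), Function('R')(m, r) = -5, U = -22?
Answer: -21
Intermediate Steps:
Function('X')(N) = 1
Add(Function('X')(Function('R')(-3, 0)), U) = Add(1, -22) = -21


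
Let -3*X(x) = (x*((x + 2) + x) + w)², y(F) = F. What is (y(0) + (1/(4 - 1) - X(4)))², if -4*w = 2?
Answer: 39000025/144 ≈ 2.7083e+5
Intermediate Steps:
w = -½ (w = -¼*2 = -½ ≈ -0.50000)
X(x) = -(-½ + x*(2 + 2*x))²/3 (X(x) = -(x*((x + 2) + x) - ½)²/3 = -(x*((2 + x) + x) - ½)²/3 = -(x*(2 + 2*x) - ½)²/3 = -(-½ + x*(2 + 2*x))²/3)
(y(0) + (1/(4 - 1) - X(4)))² = (0 + (1/(4 - 1) - (-1)*(-1 + 4*4 + 4*4²)²/12))² = (0 + (1/3 - (-1)*(-1 + 16 + 4*16)²/12))² = (0 + (⅓ - (-1)*(-1 + 16 + 64)²/12))² = (0 + (⅓ - (-1)*79²/12))² = (0 + (⅓ - (-1)*6241/12))² = (0 + (⅓ - 1*(-6241/12)))² = (0 + (⅓ + 6241/12))² = (0 + 6245/12)² = (6245/12)² = 39000025/144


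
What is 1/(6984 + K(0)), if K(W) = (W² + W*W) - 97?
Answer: 1/6887 ≈ 0.00014520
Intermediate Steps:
K(W) = -97 + 2*W² (K(W) = (W² + W²) - 97 = 2*W² - 97 = -97 + 2*W²)
1/(6984 + K(0)) = 1/(6984 + (-97 + 2*0²)) = 1/(6984 + (-97 + 2*0)) = 1/(6984 + (-97 + 0)) = 1/(6984 - 97) = 1/6887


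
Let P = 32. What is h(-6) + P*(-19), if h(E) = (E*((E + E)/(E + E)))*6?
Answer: -644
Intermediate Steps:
h(E) = 6*E (h(E) = (E*((2*E)/((2*E))))*6 = (E*((2*E)*(1/(2*E))))*6 = (E*1)*6 = E*6 = 6*E)
h(-6) + P*(-19) = 6*(-6) + 32*(-19) = -36 - 608 = -644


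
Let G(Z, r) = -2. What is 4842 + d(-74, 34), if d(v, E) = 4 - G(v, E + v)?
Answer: 4848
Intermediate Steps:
d(v, E) = 6 (d(v, E) = 4 - 1*(-2) = 4 + 2 = 6)
4842 + d(-74, 34) = 4842 + 6 = 4848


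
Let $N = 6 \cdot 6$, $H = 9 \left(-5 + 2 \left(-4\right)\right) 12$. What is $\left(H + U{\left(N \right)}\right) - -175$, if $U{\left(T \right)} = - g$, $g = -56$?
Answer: $-1173$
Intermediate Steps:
$H = -1404$ ($H = 9 \left(-5 - 8\right) 12 = 9 \left(-13\right) 12 = \left(-117\right) 12 = -1404$)
$N = 36$
$U{\left(T \right)} = 56$ ($U{\left(T \right)} = \left(-1\right) \left(-56\right) = 56$)
$\left(H + U{\left(N \right)}\right) - -175 = \left(-1404 + 56\right) - -175 = -1348 + 175 = -1173$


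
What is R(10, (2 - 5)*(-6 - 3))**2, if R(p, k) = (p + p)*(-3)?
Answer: 3600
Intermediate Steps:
R(p, k) = -6*p (R(p, k) = (2*p)*(-3) = -6*p)
R(10, (2 - 5)*(-6 - 3))**2 = (-6*10)**2 = (-60)**2 = 3600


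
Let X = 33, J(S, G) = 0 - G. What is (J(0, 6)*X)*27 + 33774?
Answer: 28428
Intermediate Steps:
J(S, G) = -G
(J(0, 6)*X)*27 + 33774 = (-1*6*33)*27 + 33774 = -6*33*27 + 33774 = -198*27 + 33774 = -5346 + 33774 = 28428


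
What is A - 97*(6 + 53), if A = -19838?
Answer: -25561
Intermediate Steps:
A - 97*(6 + 53) = -19838 - 97*(6 + 53) = -19838 - 97*59 = -19838 - 1*5723 = -19838 - 5723 = -25561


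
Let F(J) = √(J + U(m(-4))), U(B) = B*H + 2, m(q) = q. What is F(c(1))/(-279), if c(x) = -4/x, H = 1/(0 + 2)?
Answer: -2*I/279 ≈ -0.0071685*I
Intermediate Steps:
H = ½ (H = 1/2 = ½ ≈ 0.50000)
U(B) = 2 + B/2 (U(B) = B*(½) + 2 = B/2 + 2 = 2 + B/2)
F(J) = √J (F(J) = √(J + (2 + (½)*(-4))) = √(J + (2 - 2)) = √(J + 0) = √J)
F(c(1))/(-279) = √(-4/1)/(-279) = √(-4*1)*(-1/279) = √(-4)*(-1/279) = (2*I)*(-1/279) = -2*I/279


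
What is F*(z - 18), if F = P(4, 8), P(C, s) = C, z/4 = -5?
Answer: -152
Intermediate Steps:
z = -20 (z = 4*(-5) = -20)
F = 4
F*(z - 18) = 4*(-20 - 18) = 4*(-38) = -152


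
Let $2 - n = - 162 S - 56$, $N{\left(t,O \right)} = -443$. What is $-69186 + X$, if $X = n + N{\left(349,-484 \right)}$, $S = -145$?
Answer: $-93061$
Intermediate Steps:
$n = -23432$ ($n = 2 - \left(\left(-162\right) \left(-145\right) - 56\right) = 2 - \left(23490 - 56\right) = 2 - 23434 = -23432$)
$X = -23875$ ($X = -23432 - 443 = -23875$)
$-69186 + X = -69186 - 23875 = -93061$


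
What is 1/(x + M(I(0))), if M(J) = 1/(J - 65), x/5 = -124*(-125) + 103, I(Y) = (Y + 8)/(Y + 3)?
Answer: 187/14588802 ≈ 1.2818e-5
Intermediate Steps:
I(Y) = (8 + Y)/(3 + Y)
x = 78015 (x = 5*(-124*(-125) + 103) = 5*(15500 + 103) = 5*15603 = 78015)
M(J) = 1/(-65 + J)
1/(x + M(I(0))) = 1/(78015 + 1/(-65 + (8 + 0)/(3 + 0))) = 1/(78015 + 1/(-65 + 8/3)) = 1/(78015 + 1/(-187/3)) = 1/(78015 - 3/187) = 1/(14588802/187) = 187/14588802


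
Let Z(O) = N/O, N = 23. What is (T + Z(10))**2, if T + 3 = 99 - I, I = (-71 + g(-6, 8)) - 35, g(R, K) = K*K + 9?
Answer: 1723969/100 ≈ 17240.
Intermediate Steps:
g(R, K) = 9 + K**2 (g(R, K) = K**2 + 9 = 9 + K**2)
I = -33 (I = (-71 + (9 + 8**2)) - 35 = (-71 + (9 + 64)) - 35 = (-71 + 73) - 35 = 2 - 35 = -33)
Z(O) = 23/O
T = 129 (T = -3 + (99 - 1*(-33)) = -3 + (99 + 33) = -3 + 132 = 129)
(T + Z(10))**2 = (129 + 23/10)**2 = (1313/10)**2 = 1723969/100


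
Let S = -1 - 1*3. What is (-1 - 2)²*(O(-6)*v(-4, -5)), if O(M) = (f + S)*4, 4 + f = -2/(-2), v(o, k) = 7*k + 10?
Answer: 6300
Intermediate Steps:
S = -4 (S = -1 - 3 = -4)
v(o, k) = 10 + 7*k
f = -3 (f = -4 - 2/(-2) = -4 - 2*(-½) = -4 + 1 = -3)
O(M) = -28 (O(M) = (-3 - 4)*4 = -7*4 = -28)
(-1 - 2)²*(O(-6)*v(-4, -5)) = (-1 - 2)²*(-28*(10 + 7*(-5))) = (-3)²*(-28*(10 - 35)) = 9*(-28*(-25)) = 9*700 = 6300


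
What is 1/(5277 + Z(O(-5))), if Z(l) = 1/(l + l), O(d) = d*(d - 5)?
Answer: 100/527701 ≈ 0.00018950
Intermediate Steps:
O(d) = d*(-5 + d)
Z(l) = 1/(2*l)
1/(5277 + Z(O(-5))) = 1/(5277 + 1/(2*((-5*(-5 - 5))))) = 1/(5277 + 1/(2*((-5*(-10))))) = 1/(5277 + (½)/50) = 1/(5277 + (½)*(1/50)) = 1/(5277 + 1/100) = 1/(527701/100) = 100/527701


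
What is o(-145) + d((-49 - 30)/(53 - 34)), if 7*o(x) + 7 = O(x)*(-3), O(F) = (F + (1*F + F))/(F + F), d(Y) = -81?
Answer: -1157/14 ≈ -82.643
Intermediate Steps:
O(F) = 3/2 (O(F) = (F + (F + F))/((2*F)) = (F + 2*F)*(1/(2*F)) = (3*F)*(1/(2*F)) = 3/2)
o(x) = -23/14 (o(x) = -1 + ((3/2)*(-3))/7 = -1 + (⅐)*(-9/2) = -1 - 9/14 = -23/14)
o(-145) + d((-49 - 30)/(53 - 34)) = -23/14 - 81 = -1157/14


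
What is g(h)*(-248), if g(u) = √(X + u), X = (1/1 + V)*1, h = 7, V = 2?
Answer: -248*√10 ≈ -784.25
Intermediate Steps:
X = 3 (X = (1/1 + 2)*1 = (1 + 2)*1 = 3*1 = 3)
g(u) = √(3 + u)
g(h)*(-248) = √(3 + 7)*(-248) = √10*(-248) = -248*√10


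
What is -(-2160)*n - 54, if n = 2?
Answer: 4266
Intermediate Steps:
-(-2160)*n - 54 = -(-2160)*2 - 54 = -108*(-40) - 54 = 4320 - 54 = 4266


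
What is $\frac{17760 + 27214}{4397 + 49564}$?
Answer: $\frac{44974}{53961} \approx 0.83345$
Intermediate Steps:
$\frac{17760 + 27214}{4397 + 49564} = \frac{44974}{53961}$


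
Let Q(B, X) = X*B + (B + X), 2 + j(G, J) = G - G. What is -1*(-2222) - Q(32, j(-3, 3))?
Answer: 2256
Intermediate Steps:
j(G, J) = -2 (j(G, J) = -2 + (G - G) = -2 + 0 = -2)
Q(B, X) = B + X + B*X (Q(B, X) = B*X + (B + X) = B + X + B*X)
-1*(-2222) - Q(32, j(-3, 3)) = -1*(-2222) - (32 - 2 + 32*(-2)) = 2222 - (32 - 2 - 64) = 2222 - 1*(-34) = 2222 + 34 = 2256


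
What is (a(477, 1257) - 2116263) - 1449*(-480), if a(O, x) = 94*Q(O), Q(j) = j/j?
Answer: -1420649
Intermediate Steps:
Q(j) = 1
a(O, x) = 94 (a(O, x) = 94*1 = 94)
(a(477, 1257) - 2116263) - 1449*(-480) = (94 - 2116263) - 1449*(-480) = -2116169 + 695520 = -1420649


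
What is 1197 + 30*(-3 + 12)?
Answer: 1467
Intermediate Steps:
1197 + 30*(-3 + 12) = 1197 + 30*9 = 1197 + 270 = 1467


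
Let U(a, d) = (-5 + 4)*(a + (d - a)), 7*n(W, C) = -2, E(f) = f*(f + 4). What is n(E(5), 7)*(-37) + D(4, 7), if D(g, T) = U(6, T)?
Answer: 25/7 ≈ 3.5714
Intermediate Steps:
E(f) = f*(4 + f)
n(W, C) = -2/7 (n(W, C) = (⅐)*(-2) = -2/7)
U(a, d) = -d
D(g, T) = -T
n(E(5), 7)*(-37) + D(4, 7) = -2/7*(-37) - 1*7 = 74/7 - 7 = 25/7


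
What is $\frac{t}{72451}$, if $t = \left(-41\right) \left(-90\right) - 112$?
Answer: $\frac{3578}{72451} \approx 0.049385$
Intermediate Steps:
$t = 3578$ ($t = 3690 - 112 = 3578$)
$\frac{t}{72451} = \frac{3578}{72451}$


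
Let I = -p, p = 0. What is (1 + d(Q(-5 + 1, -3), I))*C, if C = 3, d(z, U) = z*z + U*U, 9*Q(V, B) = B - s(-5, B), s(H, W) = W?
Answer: 3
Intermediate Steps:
Q(V, B) = 0 (Q(V, B) = (B - B)/9 = (⅑)*0 = 0)
I = 0 (I = -1*0 = 0)
d(z, U) = U² + z² (d(z, U) = z² + U² = U² + z²)
(1 + d(Q(-5 + 1, -3), I))*C = (1 + (0² + 0²))*3 = (1 + (0 + 0))*3 = (1 + 0)*3 = 1*3 = 3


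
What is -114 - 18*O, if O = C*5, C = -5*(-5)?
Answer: -2364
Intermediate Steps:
C = 25
O = 125 (O = 25*5 = 125)
-114 - 18*O = -114 - 18*125 = -114 - 2250 = -2364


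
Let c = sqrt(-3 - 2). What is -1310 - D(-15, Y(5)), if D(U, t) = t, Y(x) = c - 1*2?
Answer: -1308 - I*sqrt(5) ≈ -1308.0 - 2.2361*I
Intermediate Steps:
c = I*sqrt(5) (c = sqrt(-5) = I*sqrt(5) ≈ 2.2361*I)
Y(x) = -2 + I*sqrt(5) (Y(x) = I*sqrt(5) - 1*2 = I*sqrt(5) - 2 = -2 + I*sqrt(5))
-1310 - D(-15, Y(5)) = -1310 - (-2 + I*sqrt(5)) = -1310 + (2 - I*sqrt(5)) = -1308 - I*sqrt(5)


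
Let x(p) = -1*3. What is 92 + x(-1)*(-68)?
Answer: 296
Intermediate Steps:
x(p) = -3
92 + x(-1)*(-68) = 92 - 3*(-68) = 92 + 204 = 296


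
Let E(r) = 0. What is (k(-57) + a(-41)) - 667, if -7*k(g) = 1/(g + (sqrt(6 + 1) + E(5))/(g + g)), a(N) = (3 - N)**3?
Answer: 24980519621915/295567979 - 114*sqrt(7)/295567979 ≈ 84517.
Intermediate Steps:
k(g) = -1/(7*(g + sqrt(7)/(2*g))) (k(g) = -1/(7*(g + (sqrt(6 + 1) + 0)/(g + g))) = -1/(7*(g + (sqrt(7) + 0)/((2*g)))) = -1/(7*(g + sqrt(7)*(1/(2*g)))) = -1/(7*(g + sqrt(7)/(2*g))))
(k(-57) + a(-41)) - 667 = (-2*(-57)/(7*sqrt(7) + 14*(-57)**2) - (-3 - 41)**3) - 667 = (-2*(-57)/(7*sqrt(7) + 14*3249) - 1*(-44)**3) - 667 = (-2*(-57)/(7*sqrt(7) + 45486) - 1*(-85184)) - 667 = (-2*(-57)/(45486 + 7*sqrt(7)) + 85184) - 667 = (114/(45486 + 7*sqrt(7)) + 85184) - 667 = (85184 + 114/(45486 + 7*sqrt(7))) - 667 = 84517 + 114/(45486 + 7*sqrt(7))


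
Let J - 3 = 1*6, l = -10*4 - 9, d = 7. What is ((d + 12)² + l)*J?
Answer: 2808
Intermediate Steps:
l = -49 (l = -40 - 9 = -49)
J = 9 (J = 3 + 1*6 = 3 + 6 = 9)
((d + 12)² + l)*J = ((7 + 12)² - 49)*9 = (19² - 49)*9 = (361 - 49)*9 = 312*9 = 2808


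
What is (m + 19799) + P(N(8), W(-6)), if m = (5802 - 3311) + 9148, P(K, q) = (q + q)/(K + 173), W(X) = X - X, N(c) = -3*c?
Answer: 31438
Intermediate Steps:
W(X) = 0
P(K, q) = 2*q/(173 + K) (P(K, q) = (2*q)/(173 + K) = 2*q/(173 + K))
m = 11639 (m = 2491 + 9148 = 11639)
(m + 19799) + P(N(8), W(-6)) = (11639 + 19799) + 2*0/(173 - 3*8) = 31438 + 2*0/(173 - 24) = 31438 + 2*0/149 = 31438 + 2*0*(1/149) = 31438 + 0 = 31438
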